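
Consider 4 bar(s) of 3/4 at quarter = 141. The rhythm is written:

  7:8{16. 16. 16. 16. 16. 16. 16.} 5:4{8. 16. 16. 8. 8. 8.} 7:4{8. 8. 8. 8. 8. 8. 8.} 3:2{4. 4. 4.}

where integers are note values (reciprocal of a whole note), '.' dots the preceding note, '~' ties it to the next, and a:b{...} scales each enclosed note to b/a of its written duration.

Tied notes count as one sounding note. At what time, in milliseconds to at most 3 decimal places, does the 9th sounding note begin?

1. 0.0ms @ 0 + 182.371ms (3/7)
2. 182.371ms @ 3/7 + 182.371ms (3/7)
3. 364.742ms @ 6/7 + 182.371ms (3/7)
4. 547.112ms @ 9/7 + 182.371ms (3/7)
5. 729.483ms @ 12/7 + 182.371ms (3/7)
6. 911.854ms @ 15/7 + 182.371ms (3/7)
7. 1094.225ms @ 18/7 + 182.371ms (3/7)
8. 1276.596ms @ 3 + 255.319ms (3/5)
9. 1531.915ms @ 18/5 + 127.66ms (3/10)
10. 1659.574ms @ 39/10 + 127.66ms (3/10)
11. 1787.234ms @ 21/5 + 255.319ms (3/5)
12. 2042.553ms @ 24/5 + 255.319ms (3/5)
13. 2297.872ms @ 27/5 + 255.319ms (3/5)
14. 2553.191ms @ 6 + 182.371ms (3/7)
15. 2735.562ms @ 45/7 + 182.371ms (3/7)
16. 2917.933ms @ 48/7 + 182.371ms (3/7)
17. 3100.304ms @ 51/7 + 182.371ms (3/7)
18. 3282.675ms @ 54/7 + 182.371ms (3/7)
19. 3465.046ms @ 57/7 + 182.371ms (3/7)
20. 3647.416ms @ 60/7 + 182.371ms (3/7)
21. 3829.787ms @ 9 + 425.532ms (1)
22. 4255.319ms @ 10 + 425.532ms (1)
23. 4680.851ms @ 11 + 425.532ms (1)

note 9 onset = 18/5b = 1531.915ms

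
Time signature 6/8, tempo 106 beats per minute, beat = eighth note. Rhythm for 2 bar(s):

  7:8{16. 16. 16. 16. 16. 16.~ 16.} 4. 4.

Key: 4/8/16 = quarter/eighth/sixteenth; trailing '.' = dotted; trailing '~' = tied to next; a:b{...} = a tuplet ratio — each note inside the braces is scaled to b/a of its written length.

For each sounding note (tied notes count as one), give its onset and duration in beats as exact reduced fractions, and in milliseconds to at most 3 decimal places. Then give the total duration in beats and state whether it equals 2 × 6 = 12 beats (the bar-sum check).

1) 0.0ms=0b +485.175ms=6/7b
2) 485.175ms=6/7b +485.175ms=6/7b
3) 970.35ms=12/7b +485.175ms=6/7b
4) 1455.526ms=18/7b +485.175ms=6/7b
5) 1940.701ms=24/7b +485.175ms=6/7b
6) 2425.876ms=30/7b +970.35ms=12/7b
7) 3396.226ms=6b +1698.113ms=3b
8) 5094.34ms=9b +1698.113ms=3b
Σ=12b of 12 (106bpm 6/8) — PASS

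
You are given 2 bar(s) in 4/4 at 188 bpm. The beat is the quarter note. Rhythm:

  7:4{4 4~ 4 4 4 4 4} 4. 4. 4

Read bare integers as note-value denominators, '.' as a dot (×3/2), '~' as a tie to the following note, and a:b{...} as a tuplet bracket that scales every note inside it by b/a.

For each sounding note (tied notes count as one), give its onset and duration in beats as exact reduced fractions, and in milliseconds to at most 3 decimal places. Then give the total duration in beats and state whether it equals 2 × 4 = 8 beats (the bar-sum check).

1) 0.0ms=0b +182.371ms=4/7b
2) 182.371ms=4/7b +364.742ms=8/7b
3) 547.112ms=12/7b +182.371ms=4/7b
4) 729.483ms=16/7b +182.371ms=4/7b
5) 911.854ms=20/7b +182.371ms=4/7b
6) 1094.225ms=24/7b +182.371ms=4/7b
7) 1276.596ms=4b +478.723ms=3/2b
8) 1755.319ms=11/2b +478.723ms=3/2b
9) 2234.043ms=7b +319.149ms=1b
Σ=8b of 8 (188bpm 4/4) — PASS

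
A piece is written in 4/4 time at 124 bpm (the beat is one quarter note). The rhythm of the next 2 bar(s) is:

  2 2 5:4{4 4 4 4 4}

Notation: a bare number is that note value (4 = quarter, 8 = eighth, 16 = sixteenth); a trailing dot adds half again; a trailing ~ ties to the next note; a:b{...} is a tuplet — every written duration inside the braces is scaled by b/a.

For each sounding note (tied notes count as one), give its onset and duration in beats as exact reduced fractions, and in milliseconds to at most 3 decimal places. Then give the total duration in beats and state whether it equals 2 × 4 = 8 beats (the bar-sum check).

1) 0.0ms=0b +967.742ms=2b
2) 967.742ms=2b +967.742ms=2b
3) 1935.484ms=4b +387.097ms=4/5b
4) 2322.581ms=24/5b +387.097ms=4/5b
5) 2709.677ms=28/5b +387.097ms=4/5b
6) 3096.774ms=32/5b +387.097ms=4/5b
7) 3483.871ms=36/5b +387.097ms=4/5b
Σ=8b of 8 (124bpm 4/4) — PASS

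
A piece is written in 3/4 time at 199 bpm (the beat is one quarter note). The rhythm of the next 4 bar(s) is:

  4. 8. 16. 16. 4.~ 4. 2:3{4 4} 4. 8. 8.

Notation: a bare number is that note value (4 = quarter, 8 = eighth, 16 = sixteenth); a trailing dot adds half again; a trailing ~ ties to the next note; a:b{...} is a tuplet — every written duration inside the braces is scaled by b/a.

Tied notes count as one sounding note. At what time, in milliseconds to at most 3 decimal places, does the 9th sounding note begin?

note 9 onset = 21/2b = 3165.829ms

1. 0.0ms @ 0 + 452.261ms (3/2)
2. 452.261ms @ 3/2 + 226.131ms (3/4)
3. 678.392ms @ 9/4 + 113.065ms (3/8)
4. 791.457ms @ 21/8 + 113.065ms (3/8)
5. 904.523ms @ 3 + 904.523ms (3)
6. 1809.045ms @ 6 + 452.261ms (3/2)
7. 2261.307ms @ 15/2 + 452.261ms (3/2)
8. 2713.568ms @ 9 + 452.261ms (3/2)
9. 3165.829ms @ 21/2 + 226.131ms (3/4)
10. 3391.96ms @ 45/4 + 226.131ms (3/4)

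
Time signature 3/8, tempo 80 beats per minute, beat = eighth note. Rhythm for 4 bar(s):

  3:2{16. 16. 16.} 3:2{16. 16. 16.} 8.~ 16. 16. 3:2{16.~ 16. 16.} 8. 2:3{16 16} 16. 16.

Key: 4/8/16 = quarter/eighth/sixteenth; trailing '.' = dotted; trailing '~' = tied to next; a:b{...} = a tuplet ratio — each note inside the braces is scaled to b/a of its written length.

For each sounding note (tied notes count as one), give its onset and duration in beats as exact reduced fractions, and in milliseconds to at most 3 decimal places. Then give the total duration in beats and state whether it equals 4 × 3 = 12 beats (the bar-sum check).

1) 0.0ms=0b +375.0ms=1/2b
2) 375.0ms=1/2b +375.0ms=1/2b
3) 750.0ms=1b +375.0ms=1/2b
4) 1125.0ms=3/2b +375.0ms=1/2b
5) 1500.0ms=2b +375.0ms=1/2b
6) 1875.0ms=5/2b +375.0ms=1/2b
7) 2250.0ms=3b +1687.5ms=9/4b
8) 3937.5ms=21/4b +562.5ms=3/4b
9) 4500.0ms=6b +750.0ms=1b
10) 5250.0ms=7b +375.0ms=1/2b
11) 5625.0ms=15/2b +1125.0ms=3/2b
12) 6750.0ms=9b +562.5ms=3/4b
13) 7312.5ms=39/4b +562.5ms=3/4b
14) 7875.0ms=21/2b +562.5ms=3/4b
15) 8437.5ms=45/4b +562.5ms=3/4b
Σ=12b of 12 (80bpm 3/8) — PASS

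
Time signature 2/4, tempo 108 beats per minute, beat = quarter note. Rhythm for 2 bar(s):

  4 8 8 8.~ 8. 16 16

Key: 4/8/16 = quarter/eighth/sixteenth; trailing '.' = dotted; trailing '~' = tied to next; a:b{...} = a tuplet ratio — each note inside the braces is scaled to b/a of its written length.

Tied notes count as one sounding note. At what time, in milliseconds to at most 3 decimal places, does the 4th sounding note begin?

note 4 onset = 2b = 1111.111ms

1. 0.0ms @ 0 + 555.556ms (1)
2. 555.556ms @ 1 + 277.778ms (1/2)
3. 833.333ms @ 3/2 + 277.778ms (1/2)
4. 1111.111ms @ 2 + 833.333ms (3/2)
5. 1944.444ms @ 7/2 + 138.889ms (1/4)
6. 2083.333ms @ 15/4 + 138.889ms (1/4)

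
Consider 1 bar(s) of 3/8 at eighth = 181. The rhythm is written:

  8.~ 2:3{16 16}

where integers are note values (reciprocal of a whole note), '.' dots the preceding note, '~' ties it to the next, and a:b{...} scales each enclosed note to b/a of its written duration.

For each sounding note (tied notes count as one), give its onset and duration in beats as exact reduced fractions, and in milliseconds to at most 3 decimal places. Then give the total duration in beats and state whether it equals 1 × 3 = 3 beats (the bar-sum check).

1) 0.0ms=0b +745.856ms=9/4b
2) 745.856ms=9/4b +248.619ms=3/4b
Σ=3b of 3 (181bpm 3/8) — PASS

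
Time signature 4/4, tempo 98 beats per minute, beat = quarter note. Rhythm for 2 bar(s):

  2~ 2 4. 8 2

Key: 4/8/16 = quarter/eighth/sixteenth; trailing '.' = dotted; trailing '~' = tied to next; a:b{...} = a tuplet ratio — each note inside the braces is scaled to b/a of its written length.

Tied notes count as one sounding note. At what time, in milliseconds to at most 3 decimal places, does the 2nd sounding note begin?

note 2 onset = 4b = 2448.98ms

1. 0.0ms @ 0 + 2448.98ms (4)
2. 2448.98ms @ 4 + 918.367ms (3/2)
3. 3367.347ms @ 11/2 + 306.122ms (1/2)
4. 3673.469ms @ 6 + 1224.49ms (2)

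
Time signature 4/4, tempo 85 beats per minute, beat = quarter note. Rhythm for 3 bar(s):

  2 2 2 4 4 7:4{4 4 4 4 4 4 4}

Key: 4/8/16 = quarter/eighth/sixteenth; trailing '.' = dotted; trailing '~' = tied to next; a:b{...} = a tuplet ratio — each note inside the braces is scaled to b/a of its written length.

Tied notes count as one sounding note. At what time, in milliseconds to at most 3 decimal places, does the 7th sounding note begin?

note 7 onset = 60/7b = 6050.42ms

1. 0.0ms @ 0 + 1411.765ms (2)
2. 1411.765ms @ 2 + 1411.765ms (2)
3. 2823.529ms @ 4 + 1411.765ms (2)
4. 4235.294ms @ 6 + 705.882ms (1)
5. 4941.176ms @ 7 + 705.882ms (1)
6. 5647.059ms @ 8 + 403.361ms (4/7)
7. 6050.42ms @ 60/7 + 403.361ms (4/7)
8. 6453.782ms @ 64/7 + 403.361ms (4/7)
9. 6857.143ms @ 68/7 + 403.361ms (4/7)
10. 7260.504ms @ 72/7 + 403.361ms (4/7)
11. 7663.866ms @ 76/7 + 403.361ms (4/7)
12. 8067.227ms @ 80/7 + 403.361ms (4/7)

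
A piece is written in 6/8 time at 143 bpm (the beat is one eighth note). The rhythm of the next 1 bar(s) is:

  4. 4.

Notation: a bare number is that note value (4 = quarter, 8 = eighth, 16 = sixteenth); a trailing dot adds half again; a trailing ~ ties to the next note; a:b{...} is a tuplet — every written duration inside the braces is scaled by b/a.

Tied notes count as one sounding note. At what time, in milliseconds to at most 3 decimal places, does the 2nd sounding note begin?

1. 0.0ms @ 0 + 1258.741ms (3)
2. 1258.741ms @ 3 + 1258.741ms (3)

note 2 onset = 3b = 1258.741ms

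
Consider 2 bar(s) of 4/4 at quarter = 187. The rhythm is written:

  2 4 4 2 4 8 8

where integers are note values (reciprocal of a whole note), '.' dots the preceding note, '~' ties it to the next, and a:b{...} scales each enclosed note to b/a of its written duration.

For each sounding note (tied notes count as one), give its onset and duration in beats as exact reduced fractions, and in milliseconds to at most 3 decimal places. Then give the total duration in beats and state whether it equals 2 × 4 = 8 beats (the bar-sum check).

1) 0.0ms=0b +641.711ms=2b
2) 641.711ms=2b +320.856ms=1b
3) 962.567ms=3b +320.856ms=1b
4) 1283.422ms=4b +641.711ms=2b
5) 1925.134ms=6b +320.856ms=1b
6) 2245.989ms=7b +160.428ms=1/2b
7) 2406.417ms=15/2b +160.428ms=1/2b
Σ=8b of 8 (187bpm 4/4) — PASS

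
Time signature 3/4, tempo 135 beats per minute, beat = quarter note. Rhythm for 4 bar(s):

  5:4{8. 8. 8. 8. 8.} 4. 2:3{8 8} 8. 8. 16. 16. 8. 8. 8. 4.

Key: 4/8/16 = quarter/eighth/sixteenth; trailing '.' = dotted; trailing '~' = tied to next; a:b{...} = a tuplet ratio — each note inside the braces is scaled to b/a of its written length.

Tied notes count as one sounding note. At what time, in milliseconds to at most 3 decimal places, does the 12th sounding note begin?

1. 0.0ms @ 0 + 266.667ms (3/5)
2. 266.667ms @ 3/5 + 266.667ms (3/5)
3. 533.333ms @ 6/5 + 266.667ms (3/5)
4. 800.0ms @ 9/5 + 266.667ms (3/5)
5. 1066.667ms @ 12/5 + 266.667ms (3/5)
6. 1333.333ms @ 3 + 666.667ms (3/2)
7. 2000.0ms @ 9/2 + 333.333ms (3/4)
8. 2333.333ms @ 21/4 + 333.333ms (3/4)
9. 2666.667ms @ 6 + 333.333ms (3/4)
10. 3000.0ms @ 27/4 + 333.333ms (3/4)
11. 3333.333ms @ 15/2 + 166.667ms (3/8)
12. 3500.0ms @ 63/8 + 166.667ms (3/8)
13. 3666.667ms @ 33/4 + 333.333ms (3/4)
14. 4000.0ms @ 9 + 333.333ms (3/4)
15. 4333.333ms @ 39/4 + 333.333ms (3/4)
16. 4666.667ms @ 21/2 + 666.667ms (3/2)

note 12 onset = 63/8b = 3500.0ms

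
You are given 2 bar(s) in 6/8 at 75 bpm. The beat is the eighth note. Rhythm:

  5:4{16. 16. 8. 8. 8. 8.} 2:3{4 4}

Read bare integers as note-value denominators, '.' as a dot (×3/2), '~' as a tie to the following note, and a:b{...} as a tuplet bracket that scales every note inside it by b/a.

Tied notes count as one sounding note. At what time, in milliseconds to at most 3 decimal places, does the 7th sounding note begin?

note 7 onset = 6b = 4800.0ms

1. 0.0ms @ 0 + 480.0ms (3/5)
2. 480.0ms @ 3/5 + 480.0ms (3/5)
3. 960.0ms @ 6/5 + 960.0ms (6/5)
4. 1920.0ms @ 12/5 + 960.0ms (6/5)
5. 2880.0ms @ 18/5 + 960.0ms (6/5)
6. 3840.0ms @ 24/5 + 960.0ms (6/5)
7. 4800.0ms @ 6 + 2400.0ms (3)
8. 7200.0ms @ 9 + 2400.0ms (3)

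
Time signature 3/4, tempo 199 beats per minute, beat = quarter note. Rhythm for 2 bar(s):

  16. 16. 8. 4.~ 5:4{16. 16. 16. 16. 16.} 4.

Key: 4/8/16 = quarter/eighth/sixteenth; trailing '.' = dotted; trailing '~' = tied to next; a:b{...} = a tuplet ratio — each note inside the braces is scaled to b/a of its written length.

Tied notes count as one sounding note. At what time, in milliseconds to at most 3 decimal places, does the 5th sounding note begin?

note 5 onset = 33/10b = 994.975ms

1. 0.0ms @ 0 + 113.065ms (3/8)
2. 113.065ms @ 3/8 + 113.065ms (3/8)
3. 226.131ms @ 3/4 + 226.131ms (3/4)
4. 452.261ms @ 3/2 + 542.714ms (9/5)
5. 994.975ms @ 33/10 + 90.452ms (3/10)
6. 1085.427ms @ 18/5 + 90.452ms (3/10)
7. 1175.879ms @ 39/10 + 90.452ms (3/10)
8. 1266.332ms @ 21/5 + 90.452ms (3/10)
9. 1356.784ms @ 9/2 + 452.261ms (3/2)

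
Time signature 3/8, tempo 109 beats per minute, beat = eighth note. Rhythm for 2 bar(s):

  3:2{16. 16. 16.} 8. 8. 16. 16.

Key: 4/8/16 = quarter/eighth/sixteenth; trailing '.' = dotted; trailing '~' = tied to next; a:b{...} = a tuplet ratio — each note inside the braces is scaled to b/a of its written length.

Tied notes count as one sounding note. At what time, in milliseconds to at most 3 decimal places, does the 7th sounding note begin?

note 7 onset = 21/4b = 2889.908ms

1. 0.0ms @ 0 + 275.229ms (1/2)
2. 275.229ms @ 1/2 + 275.229ms (1/2)
3. 550.459ms @ 1 + 275.229ms (1/2)
4. 825.688ms @ 3/2 + 825.688ms (3/2)
5. 1651.376ms @ 3 + 825.688ms (3/2)
6. 2477.064ms @ 9/2 + 412.844ms (3/4)
7. 2889.908ms @ 21/4 + 412.844ms (3/4)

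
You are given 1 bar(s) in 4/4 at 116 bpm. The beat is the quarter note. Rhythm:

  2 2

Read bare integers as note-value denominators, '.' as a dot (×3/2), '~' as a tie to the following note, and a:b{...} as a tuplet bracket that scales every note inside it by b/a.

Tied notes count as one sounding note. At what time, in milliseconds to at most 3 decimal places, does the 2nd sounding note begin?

note 2 onset = 2b = 1034.483ms

1. 0.0ms @ 0 + 1034.483ms (2)
2. 1034.483ms @ 2 + 1034.483ms (2)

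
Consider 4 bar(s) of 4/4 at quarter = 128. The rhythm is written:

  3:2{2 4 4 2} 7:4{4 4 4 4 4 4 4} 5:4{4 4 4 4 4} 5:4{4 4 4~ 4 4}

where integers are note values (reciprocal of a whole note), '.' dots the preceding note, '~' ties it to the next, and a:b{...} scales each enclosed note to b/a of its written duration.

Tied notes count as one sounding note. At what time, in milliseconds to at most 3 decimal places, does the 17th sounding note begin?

1. 0.0ms @ 0 + 625.0ms (4/3)
2. 625.0ms @ 4/3 + 312.5ms (2/3)
3. 937.5ms @ 2 + 312.5ms (2/3)
4. 1250.0ms @ 8/3 + 625.0ms (4/3)
5. 1875.0ms @ 4 + 267.857ms (4/7)
6. 2142.857ms @ 32/7 + 267.857ms (4/7)
7. 2410.714ms @ 36/7 + 267.857ms (4/7)
8. 2678.571ms @ 40/7 + 267.857ms (4/7)
9. 2946.429ms @ 44/7 + 267.857ms (4/7)
10. 3214.286ms @ 48/7 + 267.857ms (4/7)
11. 3482.143ms @ 52/7 + 267.857ms (4/7)
12. 3750.0ms @ 8 + 375.0ms (4/5)
13. 4125.0ms @ 44/5 + 375.0ms (4/5)
14. 4500.0ms @ 48/5 + 375.0ms (4/5)
15. 4875.0ms @ 52/5 + 375.0ms (4/5)
16. 5250.0ms @ 56/5 + 375.0ms (4/5)
17. 5625.0ms @ 12 + 375.0ms (4/5)
18. 6000.0ms @ 64/5 + 375.0ms (4/5)
19. 6375.0ms @ 68/5 + 750.0ms (8/5)
20. 7125.0ms @ 76/5 + 375.0ms (4/5)

note 17 onset = 12b = 5625.0ms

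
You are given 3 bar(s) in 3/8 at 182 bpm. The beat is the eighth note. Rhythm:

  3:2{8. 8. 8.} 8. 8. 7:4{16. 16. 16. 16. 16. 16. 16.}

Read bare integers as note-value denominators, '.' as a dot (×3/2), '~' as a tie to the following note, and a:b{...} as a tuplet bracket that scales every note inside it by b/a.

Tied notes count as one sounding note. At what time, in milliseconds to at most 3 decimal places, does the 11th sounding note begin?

note 11 onset = 57/7b = 2684.458ms

1. 0.0ms @ 0 + 329.67ms (1)
2. 329.67ms @ 1 + 329.67ms (1)
3. 659.341ms @ 2 + 329.67ms (1)
4. 989.011ms @ 3 + 494.505ms (3/2)
5. 1483.516ms @ 9/2 + 494.505ms (3/2)
6. 1978.022ms @ 6 + 141.287ms (3/7)
7. 2119.309ms @ 45/7 + 141.287ms (3/7)
8. 2260.597ms @ 48/7 + 141.287ms (3/7)
9. 2401.884ms @ 51/7 + 141.287ms (3/7)
10. 2543.171ms @ 54/7 + 141.287ms (3/7)
11. 2684.458ms @ 57/7 + 141.287ms (3/7)
12. 2825.746ms @ 60/7 + 141.287ms (3/7)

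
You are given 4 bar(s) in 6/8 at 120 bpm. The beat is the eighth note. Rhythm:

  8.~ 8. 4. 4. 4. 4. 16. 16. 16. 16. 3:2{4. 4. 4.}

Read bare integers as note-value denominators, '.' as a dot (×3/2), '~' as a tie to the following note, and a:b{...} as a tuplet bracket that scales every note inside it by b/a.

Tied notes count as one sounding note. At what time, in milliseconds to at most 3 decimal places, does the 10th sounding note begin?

note 10 onset = 18b = 9000.0ms

1. 0.0ms @ 0 + 1500.0ms (3)
2. 1500.0ms @ 3 + 1500.0ms (3)
3. 3000.0ms @ 6 + 1500.0ms (3)
4. 4500.0ms @ 9 + 1500.0ms (3)
5. 6000.0ms @ 12 + 1500.0ms (3)
6. 7500.0ms @ 15 + 375.0ms (3/4)
7. 7875.0ms @ 63/4 + 375.0ms (3/4)
8. 8250.0ms @ 33/2 + 375.0ms (3/4)
9. 8625.0ms @ 69/4 + 375.0ms (3/4)
10. 9000.0ms @ 18 + 1000.0ms (2)
11. 10000.0ms @ 20 + 1000.0ms (2)
12. 11000.0ms @ 22 + 1000.0ms (2)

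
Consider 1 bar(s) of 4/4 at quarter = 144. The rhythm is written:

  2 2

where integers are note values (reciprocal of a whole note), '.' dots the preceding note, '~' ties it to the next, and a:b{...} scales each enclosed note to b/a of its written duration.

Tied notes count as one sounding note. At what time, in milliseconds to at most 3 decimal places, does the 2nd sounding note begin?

1. 0.0ms @ 0 + 833.333ms (2)
2. 833.333ms @ 2 + 833.333ms (2)

note 2 onset = 2b = 833.333ms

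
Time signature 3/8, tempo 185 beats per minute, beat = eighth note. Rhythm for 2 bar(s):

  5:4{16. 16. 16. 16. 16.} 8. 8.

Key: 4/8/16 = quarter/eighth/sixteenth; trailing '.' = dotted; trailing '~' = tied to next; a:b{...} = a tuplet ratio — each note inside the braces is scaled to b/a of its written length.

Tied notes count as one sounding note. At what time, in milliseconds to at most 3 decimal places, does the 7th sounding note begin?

1. 0.0ms @ 0 + 194.595ms (3/5)
2. 194.595ms @ 3/5 + 194.595ms (3/5)
3. 389.189ms @ 6/5 + 194.595ms (3/5)
4. 583.784ms @ 9/5 + 194.595ms (3/5)
5. 778.378ms @ 12/5 + 194.595ms (3/5)
6. 972.973ms @ 3 + 486.486ms (3/2)
7. 1459.459ms @ 9/2 + 486.486ms (3/2)

note 7 onset = 9/2b = 1459.459ms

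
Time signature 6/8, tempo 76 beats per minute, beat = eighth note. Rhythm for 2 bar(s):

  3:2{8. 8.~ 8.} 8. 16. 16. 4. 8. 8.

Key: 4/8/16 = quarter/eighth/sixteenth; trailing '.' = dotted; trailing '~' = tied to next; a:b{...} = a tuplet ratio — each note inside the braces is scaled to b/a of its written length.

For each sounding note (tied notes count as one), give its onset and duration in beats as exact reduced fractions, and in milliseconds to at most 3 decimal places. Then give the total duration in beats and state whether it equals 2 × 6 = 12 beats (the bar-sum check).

1) 0.0ms=0b +789.474ms=1b
2) 789.474ms=1b +1578.947ms=2b
3) 2368.421ms=3b +1184.211ms=3/2b
4) 3552.632ms=9/2b +592.105ms=3/4b
5) 4144.737ms=21/4b +592.105ms=3/4b
6) 4736.842ms=6b +2368.421ms=3b
7) 7105.263ms=9b +1184.211ms=3/2b
8) 8289.474ms=21/2b +1184.211ms=3/2b
Σ=12b of 12 (76bpm 6/8) — PASS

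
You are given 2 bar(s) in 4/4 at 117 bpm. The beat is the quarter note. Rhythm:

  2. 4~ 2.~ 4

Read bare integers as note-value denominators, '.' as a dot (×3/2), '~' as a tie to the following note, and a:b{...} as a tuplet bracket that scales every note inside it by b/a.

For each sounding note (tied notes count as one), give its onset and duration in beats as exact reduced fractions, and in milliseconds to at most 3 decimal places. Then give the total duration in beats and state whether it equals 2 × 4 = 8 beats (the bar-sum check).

1) 0.0ms=0b +1538.462ms=3b
2) 1538.462ms=3b +2564.103ms=5b
Σ=8b of 8 (117bpm 4/4) — PASS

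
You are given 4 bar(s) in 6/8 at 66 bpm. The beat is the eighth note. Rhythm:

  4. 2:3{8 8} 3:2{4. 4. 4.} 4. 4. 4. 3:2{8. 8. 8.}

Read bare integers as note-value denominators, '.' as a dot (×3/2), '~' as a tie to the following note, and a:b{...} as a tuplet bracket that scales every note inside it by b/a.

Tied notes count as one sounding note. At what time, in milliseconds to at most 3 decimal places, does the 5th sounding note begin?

note 5 onset = 8b = 7272.727ms

1. 0.0ms @ 0 + 2727.273ms (3)
2. 2727.273ms @ 3 + 1363.636ms (3/2)
3. 4090.909ms @ 9/2 + 1363.636ms (3/2)
4. 5454.545ms @ 6 + 1818.182ms (2)
5. 7272.727ms @ 8 + 1818.182ms (2)
6. 9090.909ms @ 10 + 1818.182ms (2)
7. 10909.091ms @ 12 + 2727.273ms (3)
8. 13636.364ms @ 15 + 2727.273ms (3)
9. 16363.636ms @ 18 + 2727.273ms (3)
10. 19090.909ms @ 21 + 909.091ms (1)
11. 20000.0ms @ 22 + 909.091ms (1)
12. 20909.091ms @ 23 + 909.091ms (1)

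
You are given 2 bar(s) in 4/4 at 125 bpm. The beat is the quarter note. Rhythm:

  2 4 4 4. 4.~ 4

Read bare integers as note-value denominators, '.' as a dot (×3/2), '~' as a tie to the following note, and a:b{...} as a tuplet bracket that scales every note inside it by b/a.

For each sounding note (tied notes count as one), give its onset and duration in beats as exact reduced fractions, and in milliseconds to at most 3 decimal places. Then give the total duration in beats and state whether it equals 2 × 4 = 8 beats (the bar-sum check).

1) 0.0ms=0b +960.0ms=2b
2) 960.0ms=2b +480.0ms=1b
3) 1440.0ms=3b +480.0ms=1b
4) 1920.0ms=4b +720.0ms=3/2b
5) 2640.0ms=11/2b +1200.0ms=5/2b
Σ=8b of 8 (125bpm 4/4) — PASS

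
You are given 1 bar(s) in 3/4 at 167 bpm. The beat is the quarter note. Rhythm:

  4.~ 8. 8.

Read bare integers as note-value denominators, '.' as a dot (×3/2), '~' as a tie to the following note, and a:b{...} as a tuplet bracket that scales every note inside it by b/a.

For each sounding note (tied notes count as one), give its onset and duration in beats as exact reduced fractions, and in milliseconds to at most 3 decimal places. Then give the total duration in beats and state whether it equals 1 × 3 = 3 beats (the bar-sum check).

1) 0.0ms=0b +808.383ms=9/4b
2) 808.383ms=9/4b +269.461ms=3/4b
Σ=3b of 3 (167bpm 3/4) — PASS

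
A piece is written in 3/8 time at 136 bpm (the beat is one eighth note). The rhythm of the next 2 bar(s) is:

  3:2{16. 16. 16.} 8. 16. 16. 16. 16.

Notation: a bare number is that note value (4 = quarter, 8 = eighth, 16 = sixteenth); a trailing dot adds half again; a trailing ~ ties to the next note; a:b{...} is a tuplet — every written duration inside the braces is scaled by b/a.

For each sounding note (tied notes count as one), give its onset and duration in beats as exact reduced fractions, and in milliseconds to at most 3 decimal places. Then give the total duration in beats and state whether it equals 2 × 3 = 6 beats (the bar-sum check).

1) 0.0ms=0b +220.588ms=1/2b
2) 220.588ms=1/2b +220.588ms=1/2b
3) 441.176ms=1b +220.588ms=1/2b
4) 661.765ms=3/2b +661.765ms=3/2b
5) 1323.529ms=3b +330.882ms=3/4b
6) 1654.412ms=15/4b +330.882ms=3/4b
7) 1985.294ms=9/2b +330.882ms=3/4b
8) 2316.176ms=21/4b +330.882ms=3/4b
Σ=6b of 6 (136bpm 3/8) — PASS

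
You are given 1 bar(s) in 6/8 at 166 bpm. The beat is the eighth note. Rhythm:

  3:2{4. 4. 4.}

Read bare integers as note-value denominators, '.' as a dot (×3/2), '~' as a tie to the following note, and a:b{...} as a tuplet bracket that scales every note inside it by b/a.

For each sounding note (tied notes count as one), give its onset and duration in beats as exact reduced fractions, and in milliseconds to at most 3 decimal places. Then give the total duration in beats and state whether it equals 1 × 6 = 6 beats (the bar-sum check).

1) 0.0ms=0b +722.892ms=2b
2) 722.892ms=2b +722.892ms=2b
3) 1445.783ms=4b +722.892ms=2b
Σ=6b of 6 (166bpm 6/8) — PASS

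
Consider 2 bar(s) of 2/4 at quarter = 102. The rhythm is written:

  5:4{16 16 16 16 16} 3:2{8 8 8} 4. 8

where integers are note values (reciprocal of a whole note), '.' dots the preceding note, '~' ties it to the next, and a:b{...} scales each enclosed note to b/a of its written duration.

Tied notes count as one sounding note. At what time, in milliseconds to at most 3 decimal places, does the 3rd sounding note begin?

1. 0.0ms @ 0 + 117.647ms (1/5)
2. 117.647ms @ 1/5 + 117.647ms (1/5)
3. 235.294ms @ 2/5 + 117.647ms (1/5)
4. 352.941ms @ 3/5 + 117.647ms (1/5)
5. 470.588ms @ 4/5 + 117.647ms (1/5)
6. 588.235ms @ 1 + 196.078ms (1/3)
7. 784.314ms @ 4/3 + 196.078ms (1/3)
8. 980.392ms @ 5/3 + 196.078ms (1/3)
9. 1176.471ms @ 2 + 882.353ms (3/2)
10. 2058.824ms @ 7/2 + 294.118ms (1/2)

note 3 onset = 2/5b = 235.294ms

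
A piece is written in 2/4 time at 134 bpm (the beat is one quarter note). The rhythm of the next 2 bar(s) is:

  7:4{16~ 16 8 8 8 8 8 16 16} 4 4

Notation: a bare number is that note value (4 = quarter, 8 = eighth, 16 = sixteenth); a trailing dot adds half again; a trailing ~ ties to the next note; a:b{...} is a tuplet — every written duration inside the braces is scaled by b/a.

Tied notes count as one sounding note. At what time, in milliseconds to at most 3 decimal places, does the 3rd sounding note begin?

note 3 onset = 4/7b = 255.864ms

1. 0.0ms @ 0 + 127.932ms (2/7)
2. 127.932ms @ 2/7 + 127.932ms (2/7)
3. 255.864ms @ 4/7 + 127.932ms (2/7)
4. 383.795ms @ 6/7 + 127.932ms (2/7)
5. 511.727ms @ 8/7 + 127.932ms (2/7)
6. 639.659ms @ 10/7 + 127.932ms (2/7)
7. 767.591ms @ 12/7 + 63.966ms (1/7)
8. 831.557ms @ 13/7 + 63.966ms (1/7)
9. 895.522ms @ 2 + 447.761ms (1)
10. 1343.284ms @ 3 + 447.761ms (1)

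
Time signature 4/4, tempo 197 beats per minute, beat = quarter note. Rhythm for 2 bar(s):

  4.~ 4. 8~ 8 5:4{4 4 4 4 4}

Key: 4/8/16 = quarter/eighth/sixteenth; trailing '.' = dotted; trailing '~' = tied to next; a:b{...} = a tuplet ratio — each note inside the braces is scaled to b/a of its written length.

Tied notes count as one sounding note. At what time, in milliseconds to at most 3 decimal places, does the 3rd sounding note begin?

1. 0.0ms @ 0 + 913.706ms (3)
2. 913.706ms @ 3 + 304.569ms (1)
3. 1218.274ms @ 4 + 243.655ms (4/5)
4. 1461.929ms @ 24/5 + 243.655ms (4/5)
5. 1705.584ms @ 28/5 + 243.655ms (4/5)
6. 1949.239ms @ 32/5 + 243.655ms (4/5)
7. 2192.893ms @ 36/5 + 243.655ms (4/5)

note 3 onset = 4b = 1218.274ms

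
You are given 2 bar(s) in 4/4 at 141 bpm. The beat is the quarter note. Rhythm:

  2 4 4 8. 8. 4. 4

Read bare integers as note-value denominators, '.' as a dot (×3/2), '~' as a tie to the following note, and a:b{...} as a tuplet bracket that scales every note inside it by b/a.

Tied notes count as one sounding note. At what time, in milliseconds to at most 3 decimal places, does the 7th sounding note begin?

note 7 onset = 7b = 2978.723ms

1. 0.0ms @ 0 + 851.064ms (2)
2. 851.064ms @ 2 + 425.532ms (1)
3. 1276.596ms @ 3 + 425.532ms (1)
4. 1702.128ms @ 4 + 319.149ms (3/4)
5. 2021.277ms @ 19/4 + 319.149ms (3/4)
6. 2340.426ms @ 11/2 + 638.298ms (3/2)
7. 2978.723ms @ 7 + 425.532ms (1)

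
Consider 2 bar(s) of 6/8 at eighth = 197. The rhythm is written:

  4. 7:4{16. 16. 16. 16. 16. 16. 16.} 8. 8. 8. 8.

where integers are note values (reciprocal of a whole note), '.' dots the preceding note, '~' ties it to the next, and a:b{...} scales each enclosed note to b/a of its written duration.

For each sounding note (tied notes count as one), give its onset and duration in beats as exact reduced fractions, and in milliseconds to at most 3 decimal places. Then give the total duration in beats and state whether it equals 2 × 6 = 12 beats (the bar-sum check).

1) 0.0ms=0b +913.706ms=3b
2) 913.706ms=3b +130.529ms=3/7b
3) 1044.235ms=24/7b +130.529ms=3/7b
4) 1174.764ms=27/7b +130.529ms=3/7b
5) 1305.294ms=30/7b +130.529ms=3/7b
6) 1435.823ms=33/7b +130.529ms=3/7b
7) 1566.352ms=36/7b +130.529ms=3/7b
8) 1696.882ms=39/7b +130.529ms=3/7b
9) 1827.411ms=6b +456.853ms=3/2b
10) 2284.264ms=15/2b +456.853ms=3/2b
11) 2741.117ms=9b +456.853ms=3/2b
12) 3197.97ms=21/2b +456.853ms=3/2b
Σ=12b of 12 (197bpm 6/8) — PASS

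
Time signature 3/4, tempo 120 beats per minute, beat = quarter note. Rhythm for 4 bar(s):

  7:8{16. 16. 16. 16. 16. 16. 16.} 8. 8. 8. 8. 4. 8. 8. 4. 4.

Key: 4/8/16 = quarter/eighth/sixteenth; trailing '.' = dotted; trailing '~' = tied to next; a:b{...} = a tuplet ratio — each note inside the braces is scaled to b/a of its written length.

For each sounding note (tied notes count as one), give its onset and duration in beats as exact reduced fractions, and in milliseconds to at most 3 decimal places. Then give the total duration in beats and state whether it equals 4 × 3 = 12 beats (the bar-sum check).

1) 0.0ms=0b +214.286ms=3/7b
2) 214.286ms=3/7b +214.286ms=3/7b
3) 428.571ms=6/7b +214.286ms=3/7b
4) 642.857ms=9/7b +214.286ms=3/7b
5) 857.143ms=12/7b +214.286ms=3/7b
6) 1071.429ms=15/7b +214.286ms=3/7b
7) 1285.714ms=18/7b +214.286ms=3/7b
8) 1500.0ms=3b +375.0ms=3/4b
9) 1875.0ms=15/4b +375.0ms=3/4b
10) 2250.0ms=9/2b +375.0ms=3/4b
11) 2625.0ms=21/4b +375.0ms=3/4b
12) 3000.0ms=6b +750.0ms=3/2b
13) 3750.0ms=15/2b +375.0ms=3/4b
14) 4125.0ms=33/4b +375.0ms=3/4b
15) 4500.0ms=9b +750.0ms=3/2b
16) 5250.0ms=21/2b +750.0ms=3/2b
Σ=12b of 12 (120bpm 3/4) — PASS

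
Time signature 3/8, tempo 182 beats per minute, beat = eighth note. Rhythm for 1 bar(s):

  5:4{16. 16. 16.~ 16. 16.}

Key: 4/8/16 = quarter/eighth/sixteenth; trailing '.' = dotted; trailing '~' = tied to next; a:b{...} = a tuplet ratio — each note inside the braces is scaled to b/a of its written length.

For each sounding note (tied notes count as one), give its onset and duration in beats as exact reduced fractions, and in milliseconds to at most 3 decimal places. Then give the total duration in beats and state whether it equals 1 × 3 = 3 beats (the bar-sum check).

1) 0.0ms=0b +197.802ms=3/5b
2) 197.802ms=3/5b +197.802ms=3/5b
3) 395.604ms=6/5b +395.604ms=6/5b
4) 791.209ms=12/5b +197.802ms=3/5b
Σ=3b of 3 (182bpm 3/8) — PASS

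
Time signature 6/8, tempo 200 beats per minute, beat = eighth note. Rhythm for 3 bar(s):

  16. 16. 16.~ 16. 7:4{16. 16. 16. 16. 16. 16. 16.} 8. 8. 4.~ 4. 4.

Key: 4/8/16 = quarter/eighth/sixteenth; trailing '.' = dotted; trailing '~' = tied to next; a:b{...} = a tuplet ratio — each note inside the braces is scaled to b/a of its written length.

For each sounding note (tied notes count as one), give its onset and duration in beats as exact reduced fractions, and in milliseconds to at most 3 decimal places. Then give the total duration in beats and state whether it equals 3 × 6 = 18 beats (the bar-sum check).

1) 0.0ms=0b +225.0ms=3/4b
2) 225.0ms=3/4b +225.0ms=3/4b
3) 450.0ms=3/2b +450.0ms=3/2b
4) 900.0ms=3b +128.571ms=3/7b
5) 1028.571ms=24/7b +128.571ms=3/7b
6) 1157.143ms=27/7b +128.571ms=3/7b
7) 1285.714ms=30/7b +128.571ms=3/7b
8) 1414.286ms=33/7b +128.571ms=3/7b
9) 1542.857ms=36/7b +128.571ms=3/7b
10) 1671.429ms=39/7b +128.571ms=3/7b
11) 1800.0ms=6b +450.0ms=3/2b
12) 2250.0ms=15/2b +450.0ms=3/2b
13) 2700.0ms=9b +1800.0ms=6b
14) 4500.0ms=15b +900.0ms=3b
Σ=18b of 18 (200bpm 6/8) — PASS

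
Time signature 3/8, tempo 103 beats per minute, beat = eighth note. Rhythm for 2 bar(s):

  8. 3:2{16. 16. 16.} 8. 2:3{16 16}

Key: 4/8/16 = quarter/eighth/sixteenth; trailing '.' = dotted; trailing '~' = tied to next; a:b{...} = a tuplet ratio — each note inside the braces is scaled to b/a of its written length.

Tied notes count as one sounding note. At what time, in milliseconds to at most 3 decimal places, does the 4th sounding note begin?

1. 0.0ms @ 0 + 873.786ms (3/2)
2. 873.786ms @ 3/2 + 291.262ms (1/2)
3. 1165.049ms @ 2 + 291.262ms (1/2)
4. 1456.311ms @ 5/2 + 291.262ms (1/2)
5. 1747.573ms @ 3 + 873.786ms (3/2)
6. 2621.359ms @ 9/2 + 436.893ms (3/4)
7. 3058.252ms @ 21/4 + 436.893ms (3/4)

note 4 onset = 5/2b = 1456.311ms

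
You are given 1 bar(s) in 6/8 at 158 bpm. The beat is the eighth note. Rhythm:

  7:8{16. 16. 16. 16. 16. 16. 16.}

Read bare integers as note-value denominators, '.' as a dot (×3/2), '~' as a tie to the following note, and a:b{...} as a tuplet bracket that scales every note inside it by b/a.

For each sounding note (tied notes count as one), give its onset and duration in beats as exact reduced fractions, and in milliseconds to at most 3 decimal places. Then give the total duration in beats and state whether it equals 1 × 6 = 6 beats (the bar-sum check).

1) 0.0ms=0b +325.497ms=6/7b
2) 325.497ms=6/7b +325.497ms=6/7b
3) 650.995ms=12/7b +325.497ms=6/7b
4) 976.492ms=18/7b +325.497ms=6/7b
5) 1301.989ms=24/7b +325.497ms=6/7b
6) 1627.486ms=30/7b +325.497ms=6/7b
7) 1952.984ms=36/7b +325.497ms=6/7b
Σ=6b of 6 (158bpm 6/8) — PASS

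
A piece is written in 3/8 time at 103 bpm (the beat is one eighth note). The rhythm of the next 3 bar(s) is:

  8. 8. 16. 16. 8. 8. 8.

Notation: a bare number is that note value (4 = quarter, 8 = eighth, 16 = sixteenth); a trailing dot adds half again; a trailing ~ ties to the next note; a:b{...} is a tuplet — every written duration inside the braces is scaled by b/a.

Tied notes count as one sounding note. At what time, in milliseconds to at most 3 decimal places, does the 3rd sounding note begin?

1. 0.0ms @ 0 + 873.786ms (3/2)
2. 873.786ms @ 3/2 + 873.786ms (3/2)
3. 1747.573ms @ 3 + 436.893ms (3/4)
4. 2184.466ms @ 15/4 + 436.893ms (3/4)
5. 2621.359ms @ 9/2 + 873.786ms (3/2)
6. 3495.146ms @ 6 + 873.786ms (3/2)
7. 4368.932ms @ 15/2 + 873.786ms (3/2)

note 3 onset = 3b = 1747.573ms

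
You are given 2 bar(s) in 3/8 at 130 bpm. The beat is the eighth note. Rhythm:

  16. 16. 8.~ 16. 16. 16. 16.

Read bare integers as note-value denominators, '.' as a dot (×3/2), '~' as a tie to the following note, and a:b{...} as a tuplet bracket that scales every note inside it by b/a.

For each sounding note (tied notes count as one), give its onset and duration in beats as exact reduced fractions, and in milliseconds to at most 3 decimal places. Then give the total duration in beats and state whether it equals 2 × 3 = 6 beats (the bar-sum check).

1) 0.0ms=0b +346.154ms=3/4b
2) 346.154ms=3/4b +346.154ms=3/4b
3) 692.308ms=3/2b +1038.462ms=9/4b
4) 1730.769ms=15/4b +346.154ms=3/4b
5) 2076.923ms=9/2b +346.154ms=3/4b
6) 2423.077ms=21/4b +346.154ms=3/4b
Σ=6b of 6 (130bpm 3/8) — PASS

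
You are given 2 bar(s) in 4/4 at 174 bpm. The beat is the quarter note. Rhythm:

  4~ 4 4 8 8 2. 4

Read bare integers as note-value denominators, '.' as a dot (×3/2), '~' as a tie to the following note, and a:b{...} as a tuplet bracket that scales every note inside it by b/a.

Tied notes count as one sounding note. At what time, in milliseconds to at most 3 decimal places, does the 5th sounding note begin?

note 5 onset = 4b = 1379.31ms

1. 0.0ms @ 0 + 689.655ms (2)
2. 689.655ms @ 2 + 344.828ms (1)
3. 1034.483ms @ 3 + 172.414ms (1/2)
4. 1206.897ms @ 7/2 + 172.414ms (1/2)
5. 1379.31ms @ 4 + 1034.483ms (3)
6. 2413.793ms @ 7 + 344.828ms (1)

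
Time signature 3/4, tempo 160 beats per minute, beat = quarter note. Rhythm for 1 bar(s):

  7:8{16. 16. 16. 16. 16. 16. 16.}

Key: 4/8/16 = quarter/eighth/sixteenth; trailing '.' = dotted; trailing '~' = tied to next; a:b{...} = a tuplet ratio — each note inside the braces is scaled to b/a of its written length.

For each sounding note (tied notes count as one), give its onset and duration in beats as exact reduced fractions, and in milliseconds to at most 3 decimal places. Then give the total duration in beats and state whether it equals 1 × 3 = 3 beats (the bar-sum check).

1) 0.0ms=0b +160.714ms=3/7b
2) 160.714ms=3/7b +160.714ms=3/7b
3) 321.429ms=6/7b +160.714ms=3/7b
4) 482.143ms=9/7b +160.714ms=3/7b
5) 642.857ms=12/7b +160.714ms=3/7b
6) 803.571ms=15/7b +160.714ms=3/7b
7) 964.286ms=18/7b +160.714ms=3/7b
Σ=3b of 3 (160bpm 3/4) — PASS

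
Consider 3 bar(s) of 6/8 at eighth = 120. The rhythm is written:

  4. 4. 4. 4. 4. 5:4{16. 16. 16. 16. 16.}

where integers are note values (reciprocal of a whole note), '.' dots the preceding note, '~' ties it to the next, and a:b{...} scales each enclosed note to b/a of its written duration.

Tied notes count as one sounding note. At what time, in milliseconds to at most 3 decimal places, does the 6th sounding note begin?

note 6 onset = 15b = 7500.0ms

1. 0.0ms @ 0 + 1500.0ms (3)
2. 1500.0ms @ 3 + 1500.0ms (3)
3. 3000.0ms @ 6 + 1500.0ms (3)
4. 4500.0ms @ 9 + 1500.0ms (3)
5. 6000.0ms @ 12 + 1500.0ms (3)
6. 7500.0ms @ 15 + 300.0ms (3/5)
7. 7800.0ms @ 78/5 + 300.0ms (3/5)
8. 8100.0ms @ 81/5 + 300.0ms (3/5)
9. 8400.0ms @ 84/5 + 300.0ms (3/5)
10. 8700.0ms @ 87/5 + 300.0ms (3/5)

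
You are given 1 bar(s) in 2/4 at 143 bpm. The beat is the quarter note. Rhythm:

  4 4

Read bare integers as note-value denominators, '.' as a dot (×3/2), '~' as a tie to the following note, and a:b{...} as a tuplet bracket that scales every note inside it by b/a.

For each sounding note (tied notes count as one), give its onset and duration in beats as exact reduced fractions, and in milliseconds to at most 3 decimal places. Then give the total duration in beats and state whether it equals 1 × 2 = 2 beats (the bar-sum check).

1) 0.0ms=0b +419.58ms=1b
2) 419.58ms=1b +419.58ms=1b
Σ=2b of 2 (143bpm 2/4) — PASS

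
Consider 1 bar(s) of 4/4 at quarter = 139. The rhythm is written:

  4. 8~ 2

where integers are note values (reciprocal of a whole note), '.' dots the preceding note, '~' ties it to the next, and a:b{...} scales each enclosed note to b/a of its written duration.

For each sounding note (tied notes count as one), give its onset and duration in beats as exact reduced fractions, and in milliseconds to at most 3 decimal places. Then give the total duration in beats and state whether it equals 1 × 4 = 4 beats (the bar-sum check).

1) 0.0ms=0b +647.482ms=3/2b
2) 647.482ms=3/2b +1079.137ms=5/2b
Σ=4b of 4 (139bpm 4/4) — PASS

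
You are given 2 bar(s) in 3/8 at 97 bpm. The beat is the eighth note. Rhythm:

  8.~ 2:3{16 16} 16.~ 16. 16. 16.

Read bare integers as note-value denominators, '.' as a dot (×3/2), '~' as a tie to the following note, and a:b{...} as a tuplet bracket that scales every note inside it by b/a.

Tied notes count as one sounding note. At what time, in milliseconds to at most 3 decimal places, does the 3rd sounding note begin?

note 3 onset = 3b = 1855.67ms

1. 0.0ms @ 0 + 1391.753ms (9/4)
2. 1391.753ms @ 9/4 + 463.918ms (3/4)
3. 1855.67ms @ 3 + 927.835ms (3/2)
4. 2783.505ms @ 9/2 + 463.918ms (3/4)
5. 3247.423ms @ 21/4 + 463.918ms (3/4)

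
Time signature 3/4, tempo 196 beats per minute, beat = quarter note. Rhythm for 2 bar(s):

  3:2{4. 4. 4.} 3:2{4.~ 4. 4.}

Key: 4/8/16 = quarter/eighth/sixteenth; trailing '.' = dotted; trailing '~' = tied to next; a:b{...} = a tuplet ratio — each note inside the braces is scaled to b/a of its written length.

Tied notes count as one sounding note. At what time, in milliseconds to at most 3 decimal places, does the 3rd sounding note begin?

note 3 onset = 2b = 612.245ms

1. 0.0ms @ 0 + 306.122ms (1)
2. 306.122ms @ 1 + 306.122ms (1)
3. 612.245ms @ 2 + 306.122ms (1)
4. 918.367ms @ 3 + 612.245ms (2)
5. 1530.612ms @ 5 + 306.122ms (1)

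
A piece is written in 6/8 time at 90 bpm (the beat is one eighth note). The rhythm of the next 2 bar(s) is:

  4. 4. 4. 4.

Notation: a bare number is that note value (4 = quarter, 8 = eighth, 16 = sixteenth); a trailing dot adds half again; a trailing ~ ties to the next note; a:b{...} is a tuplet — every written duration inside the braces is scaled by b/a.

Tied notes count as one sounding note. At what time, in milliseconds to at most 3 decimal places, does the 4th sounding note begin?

1. 0.0ms @ 0 + 2000.0ms (3)
2. 2000.0ms @ 3 + 2000.0ms (3)
3. 4000.0ms @ 6 + 2000.0ms (3)
4. 6000.0ms @ 9 + 2000.0ms (3)

note 4 onset = 9b = 6000.0ms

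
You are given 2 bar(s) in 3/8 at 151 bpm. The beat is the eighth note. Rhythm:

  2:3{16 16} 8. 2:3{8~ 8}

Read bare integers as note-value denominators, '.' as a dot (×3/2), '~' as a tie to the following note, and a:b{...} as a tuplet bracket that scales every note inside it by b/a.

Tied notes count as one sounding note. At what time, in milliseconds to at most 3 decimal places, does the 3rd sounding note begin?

note 3 onset = 3/2b = 596.026ms

1. 0.0ms @ 0 + 298.013ms (3/4)
2. 298.013ms @ 3/4 + 298.013ms (3/4)
3. 596.026ms @ 3/2 + 596.026ms (3/2)
4. 1192.053ms @ 3 + 1192.053ms (3)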